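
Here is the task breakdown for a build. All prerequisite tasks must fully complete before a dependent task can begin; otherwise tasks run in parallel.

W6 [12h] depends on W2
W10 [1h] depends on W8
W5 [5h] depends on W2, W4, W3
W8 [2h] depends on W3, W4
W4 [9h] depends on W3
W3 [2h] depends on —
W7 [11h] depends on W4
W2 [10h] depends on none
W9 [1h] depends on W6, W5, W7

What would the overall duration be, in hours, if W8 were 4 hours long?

Actual critical path: W2→W6→W9 = 10+12+1 = 23 ⇒ 23 hours.
The longest path through W8 is only 14 hours, so W8 has float 9.
The critical path is still W2→W6→W9; finish is now 23 hours.

23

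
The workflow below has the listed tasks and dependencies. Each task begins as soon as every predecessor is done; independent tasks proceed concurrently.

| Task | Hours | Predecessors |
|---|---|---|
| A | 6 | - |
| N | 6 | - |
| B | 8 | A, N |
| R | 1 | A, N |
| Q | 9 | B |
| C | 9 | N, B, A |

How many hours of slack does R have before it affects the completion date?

16

The longest chain is A→B→Q = 6+8+9 = 23; overall finish 23 hours.
Longest path through R: 7 hours (earliest finish 7, latest finish 23).
Slack of R = 22 − 6 = 16 hours.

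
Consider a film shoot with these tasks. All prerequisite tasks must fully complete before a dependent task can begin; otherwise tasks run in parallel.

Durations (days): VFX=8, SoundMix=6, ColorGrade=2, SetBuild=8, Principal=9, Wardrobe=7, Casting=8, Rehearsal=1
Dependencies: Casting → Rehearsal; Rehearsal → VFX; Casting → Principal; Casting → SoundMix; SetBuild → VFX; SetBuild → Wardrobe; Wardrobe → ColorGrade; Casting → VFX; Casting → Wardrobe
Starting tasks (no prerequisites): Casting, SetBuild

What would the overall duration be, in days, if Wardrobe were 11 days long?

21

Baseline: Casting→Wardrobe→ColorGrade = 8+7+2 = 17 → 17 days.
Since Wardrobe is critical, the +4 change carries straight to that chain (now 21 days).
The critical path is still Casting→Wardrobe→ColorGrade; finish is now 21 days.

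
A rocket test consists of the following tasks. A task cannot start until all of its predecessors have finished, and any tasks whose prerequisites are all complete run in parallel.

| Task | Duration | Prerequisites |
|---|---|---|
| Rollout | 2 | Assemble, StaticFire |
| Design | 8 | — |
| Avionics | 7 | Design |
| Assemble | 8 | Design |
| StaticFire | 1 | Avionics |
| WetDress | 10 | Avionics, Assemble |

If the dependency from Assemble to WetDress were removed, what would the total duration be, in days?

Before: longest chain Design→Assemble→WetDress = 8+8+10 = 26, finish 26.
Without Assemble→WetDress, WetDress's earliest start moves from 16 to 15.
After: Design→Avionics→WetDress = 8+7+10 = 25 → 25 days.

25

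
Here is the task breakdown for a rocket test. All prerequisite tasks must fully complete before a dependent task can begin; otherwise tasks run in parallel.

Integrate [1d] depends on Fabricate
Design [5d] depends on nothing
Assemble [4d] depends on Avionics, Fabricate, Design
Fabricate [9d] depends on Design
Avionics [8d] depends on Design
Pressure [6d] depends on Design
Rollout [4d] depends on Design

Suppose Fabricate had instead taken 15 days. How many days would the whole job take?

The binding path is Design→Fabricate→Assemble = 5+9+4 = 18; finish at 18 days.
Since Fabricate is critical, the +6 change carries straight to that chain (now 24 days).
The critical path is still Design→Fabricate→Assemble; finish is now 24 days.

24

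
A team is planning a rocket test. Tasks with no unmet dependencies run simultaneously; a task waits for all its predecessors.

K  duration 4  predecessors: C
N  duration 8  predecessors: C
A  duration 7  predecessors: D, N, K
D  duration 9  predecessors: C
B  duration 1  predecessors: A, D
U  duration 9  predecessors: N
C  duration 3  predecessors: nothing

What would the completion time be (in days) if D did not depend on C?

20

With the dependency in place, C→D→A→B = 3+9+7+1 = 20 sets the finish at 20 days.
Without C→D, D's earliest start moves from 3 to 0.
The longest chain is now C→N→U = 3+8+9 = 20, so the plan takes 20 days.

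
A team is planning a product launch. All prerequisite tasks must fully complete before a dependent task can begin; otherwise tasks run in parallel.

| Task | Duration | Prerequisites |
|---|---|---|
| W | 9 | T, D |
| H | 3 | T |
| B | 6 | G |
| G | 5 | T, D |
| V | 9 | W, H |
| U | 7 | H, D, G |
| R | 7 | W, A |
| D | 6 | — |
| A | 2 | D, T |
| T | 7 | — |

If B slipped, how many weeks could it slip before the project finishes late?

Critical path: T→W→V = 7+9+9 = 25, so the finish is 25 weeks.
Longest path through B: 18 weeks (earliest finish 18, latest finish 25).
So B can slip 25 − 18 = 7 weeks.

7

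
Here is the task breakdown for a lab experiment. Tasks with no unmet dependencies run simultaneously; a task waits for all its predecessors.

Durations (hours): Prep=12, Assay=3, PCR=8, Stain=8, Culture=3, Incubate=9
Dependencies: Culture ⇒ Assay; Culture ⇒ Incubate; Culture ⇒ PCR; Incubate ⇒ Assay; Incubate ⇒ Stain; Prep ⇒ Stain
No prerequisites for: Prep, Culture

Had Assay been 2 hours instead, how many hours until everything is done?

20

The binding path is Prep→Stain = 12+8 = 20; finish at 20 hours.
The longest path through Assay is only 15 hours, so Assay has float 5.
That remains the longest chain; total 20 hours.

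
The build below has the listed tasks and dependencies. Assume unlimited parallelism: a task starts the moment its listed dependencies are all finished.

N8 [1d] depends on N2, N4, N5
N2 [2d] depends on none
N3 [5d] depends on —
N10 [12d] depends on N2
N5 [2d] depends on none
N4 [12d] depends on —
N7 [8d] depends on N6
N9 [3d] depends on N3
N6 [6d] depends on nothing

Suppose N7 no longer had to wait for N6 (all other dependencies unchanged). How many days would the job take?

14

Before: longest chain N2→N10 = 2+12 = 14, finish 14.
Without N6→N7, N7's earliest start moves from 6 to 0.
The longest chain is now N2→N10 = 2+12 = 14, so the job takes 14 days.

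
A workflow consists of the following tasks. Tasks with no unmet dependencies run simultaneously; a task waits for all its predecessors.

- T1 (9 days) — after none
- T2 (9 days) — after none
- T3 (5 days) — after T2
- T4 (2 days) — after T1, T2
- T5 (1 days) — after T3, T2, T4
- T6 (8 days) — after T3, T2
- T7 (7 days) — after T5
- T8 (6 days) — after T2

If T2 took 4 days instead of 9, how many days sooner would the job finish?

3

Critical path before the change: T2→T3→T5→T7 = 9+5+1+7 = 22 giving 22 days.
T2 is on the critical path; changing it to 4 makes that path 17 days.
Now T1→T4→T5→T7 = 9+2+1+7 = 19 is longest, so the finish becomes 19 days.
Change in finish: 19 − 22 = -3 days.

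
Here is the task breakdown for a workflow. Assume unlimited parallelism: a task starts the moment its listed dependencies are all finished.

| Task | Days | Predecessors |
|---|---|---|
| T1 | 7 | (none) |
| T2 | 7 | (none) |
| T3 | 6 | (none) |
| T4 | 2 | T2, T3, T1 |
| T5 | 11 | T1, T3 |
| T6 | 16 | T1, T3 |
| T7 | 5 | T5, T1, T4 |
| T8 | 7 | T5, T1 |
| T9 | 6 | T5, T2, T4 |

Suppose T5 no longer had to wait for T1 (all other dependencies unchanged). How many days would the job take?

24

With the dependency in place, T1→T5→T8 = 7+11+7 = 25 sets the finish at 25 days.
Without T1→T5, T5's earliest start moves from 7 to 6.
The longest chain is now T3→T5→T8 = 6+11+7 = 24, so the job takes 24 days.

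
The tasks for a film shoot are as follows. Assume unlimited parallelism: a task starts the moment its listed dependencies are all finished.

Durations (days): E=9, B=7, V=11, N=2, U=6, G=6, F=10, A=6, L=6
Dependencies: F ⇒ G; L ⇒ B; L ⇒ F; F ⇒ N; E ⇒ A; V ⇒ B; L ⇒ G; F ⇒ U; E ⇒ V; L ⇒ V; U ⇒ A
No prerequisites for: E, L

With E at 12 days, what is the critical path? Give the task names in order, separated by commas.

As given, the longest chain is L→F→U→A = 6+10+6+6 = 28, so the finish is 28 days.
The longest path through E is only 27 days, so E has float 1.
Now E→V→B = 12+11+7 = 30 is longest, so the finish becomes 30 days.

E, V, B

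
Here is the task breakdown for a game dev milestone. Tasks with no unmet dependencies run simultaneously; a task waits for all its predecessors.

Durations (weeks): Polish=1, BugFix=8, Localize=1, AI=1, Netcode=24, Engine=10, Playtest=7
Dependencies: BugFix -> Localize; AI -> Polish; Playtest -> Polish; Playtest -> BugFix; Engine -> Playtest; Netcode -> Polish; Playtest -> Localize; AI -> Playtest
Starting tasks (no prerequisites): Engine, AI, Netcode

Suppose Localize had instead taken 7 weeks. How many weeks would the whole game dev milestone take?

32

Critical path before the change: Engine→Playtest→BugFix→Localize = 10+7+8+1 = 26 giving 26 weeks.
Localize lies on that path, so at 7 weeks the path becomes 32 weeks.
The critical path is still Engine→Playtest→BugFix→Localize; finish is now 32 weeks.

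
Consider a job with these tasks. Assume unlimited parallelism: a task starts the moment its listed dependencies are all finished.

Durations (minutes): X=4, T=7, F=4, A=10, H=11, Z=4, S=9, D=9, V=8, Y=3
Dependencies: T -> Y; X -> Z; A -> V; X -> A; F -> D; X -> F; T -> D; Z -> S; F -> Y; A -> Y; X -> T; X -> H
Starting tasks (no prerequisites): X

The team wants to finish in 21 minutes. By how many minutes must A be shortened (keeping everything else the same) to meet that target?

Current finish: 22 minutes; target: 21.
A is on every critical path, so each minute cut from A cuts the finish by one (this holds down to a finish of 20).
Need 22 − 21 = 1 minute off A → A becomes 9 minutes, finish becomes 21.

1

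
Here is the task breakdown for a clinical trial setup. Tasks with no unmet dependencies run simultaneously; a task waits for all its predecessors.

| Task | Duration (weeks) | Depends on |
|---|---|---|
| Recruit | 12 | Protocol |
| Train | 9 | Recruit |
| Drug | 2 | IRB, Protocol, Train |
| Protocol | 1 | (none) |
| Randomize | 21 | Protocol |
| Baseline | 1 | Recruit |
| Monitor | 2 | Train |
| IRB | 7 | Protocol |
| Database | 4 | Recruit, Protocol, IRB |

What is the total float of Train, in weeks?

The longest chain is Protocol→Recruit→Train→Drug = 1+12+9+2 = 24; overall finish 24 weeks.
The longest chain containing Train totals 24 weeks.
So Train can slip 22 − 22 = 0 weeks.

0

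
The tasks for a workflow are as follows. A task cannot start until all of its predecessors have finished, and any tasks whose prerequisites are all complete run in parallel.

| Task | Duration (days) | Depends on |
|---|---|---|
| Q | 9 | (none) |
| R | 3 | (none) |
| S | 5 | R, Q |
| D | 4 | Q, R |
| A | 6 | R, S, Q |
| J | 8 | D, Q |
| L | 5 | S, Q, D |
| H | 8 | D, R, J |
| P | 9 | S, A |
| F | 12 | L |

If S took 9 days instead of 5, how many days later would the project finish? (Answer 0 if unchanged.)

Critical path before the change: Q→S→L→F = 9+5+5+12 = 31 giving 31 days.
Since S is critical, the +4 change carries straight to that chain (now 35 days).
The critical path is still Q→S→L→F; finish is now 35 days.
Change in finish: 35 − 31 = +4 days.

4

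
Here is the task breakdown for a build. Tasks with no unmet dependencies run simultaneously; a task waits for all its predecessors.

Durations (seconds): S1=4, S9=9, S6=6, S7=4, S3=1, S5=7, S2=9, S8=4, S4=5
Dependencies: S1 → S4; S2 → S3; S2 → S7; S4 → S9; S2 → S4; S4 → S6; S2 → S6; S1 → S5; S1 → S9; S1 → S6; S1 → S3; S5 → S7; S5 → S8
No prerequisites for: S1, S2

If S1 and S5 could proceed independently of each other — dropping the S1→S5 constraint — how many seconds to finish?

23

Before: longest chain S2→S4→S9 = 9+5+9 = 23, finish 23.
Without S1→S5, S5's earliest start moves from 4 to 0.
The longest chain is now S2→S4→S9 = 9+5+9 = 23, so the job takes 23 seconds.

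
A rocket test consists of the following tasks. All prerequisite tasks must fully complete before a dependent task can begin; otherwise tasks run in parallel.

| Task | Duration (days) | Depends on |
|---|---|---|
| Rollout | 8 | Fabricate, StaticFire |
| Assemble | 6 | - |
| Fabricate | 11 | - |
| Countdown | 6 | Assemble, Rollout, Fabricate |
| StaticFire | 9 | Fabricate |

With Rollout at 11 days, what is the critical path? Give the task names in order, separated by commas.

Fabricate, StaticFire, Rollout, Countdown

Baseline: Fabricate→StaticFire→Rollout→Countdown = 11+9+8+6 = 34 → 34 days.
Rollout lies on that path, so at 11 days the path becomes 37 days.
That remains the longest chain; total 37 days.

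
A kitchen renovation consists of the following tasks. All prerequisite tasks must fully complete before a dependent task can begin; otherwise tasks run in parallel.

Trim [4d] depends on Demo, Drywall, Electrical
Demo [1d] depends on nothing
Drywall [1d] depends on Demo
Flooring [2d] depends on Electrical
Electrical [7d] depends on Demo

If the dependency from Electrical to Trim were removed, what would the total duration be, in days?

Original critical path: Demo→Electrical→Trim = 1+7+4 = 12 ⇒ 12 days.
Without Electrical→Trim, Trim's earliest start moves from 8 to 2.
After: Demo→Electrical→Flooring = 1+7+2 = 10 → 10 days.

10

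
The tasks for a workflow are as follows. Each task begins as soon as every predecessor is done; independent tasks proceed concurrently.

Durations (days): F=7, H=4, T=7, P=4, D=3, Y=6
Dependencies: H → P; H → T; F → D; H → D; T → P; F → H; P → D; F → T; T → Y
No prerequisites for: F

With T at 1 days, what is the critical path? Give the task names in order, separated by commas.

F, H, T, P, D

As given, the longest chain is F→H→T→P→D = 7+4+7+4+3 = 25, so the finish is 25 days.
T is on the critical path; changing it to 1 makes that path 19 days.
The critical path is still F→H→T→P→D; finish is now 19 days.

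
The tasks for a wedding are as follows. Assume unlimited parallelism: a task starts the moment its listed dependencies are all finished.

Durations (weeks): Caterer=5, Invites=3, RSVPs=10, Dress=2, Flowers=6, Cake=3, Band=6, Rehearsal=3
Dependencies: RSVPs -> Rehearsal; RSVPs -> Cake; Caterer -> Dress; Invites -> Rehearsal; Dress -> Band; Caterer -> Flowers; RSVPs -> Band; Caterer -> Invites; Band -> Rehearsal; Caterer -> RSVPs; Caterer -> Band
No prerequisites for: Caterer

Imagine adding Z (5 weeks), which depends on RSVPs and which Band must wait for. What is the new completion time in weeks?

Originally the project takes 24 weeks.
With Z inserted, Band now waits for max(RSVPs, Dress, Caterer, Z).
New critical path: Caterer→RSVPs→Z→Band→Rehearsal = 5+10+5+6+3 = 29 ⇒ 29 weeks.

29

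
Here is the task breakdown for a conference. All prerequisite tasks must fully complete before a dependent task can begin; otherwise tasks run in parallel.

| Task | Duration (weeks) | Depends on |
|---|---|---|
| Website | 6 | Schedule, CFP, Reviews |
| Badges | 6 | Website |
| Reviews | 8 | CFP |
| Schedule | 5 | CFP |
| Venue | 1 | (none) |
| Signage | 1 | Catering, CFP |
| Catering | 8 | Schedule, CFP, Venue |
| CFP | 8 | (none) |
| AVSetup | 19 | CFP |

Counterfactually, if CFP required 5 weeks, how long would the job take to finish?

Critical path before the change: CFP→Reviews→Website→Badges = 8+8+6+6 = 28 giving 28 weeks.
Since CFP is critical, the -3 change carries straight to that chain (now 25 weeks).
No other chain overtakes it, so the finish is 25 weeks.

25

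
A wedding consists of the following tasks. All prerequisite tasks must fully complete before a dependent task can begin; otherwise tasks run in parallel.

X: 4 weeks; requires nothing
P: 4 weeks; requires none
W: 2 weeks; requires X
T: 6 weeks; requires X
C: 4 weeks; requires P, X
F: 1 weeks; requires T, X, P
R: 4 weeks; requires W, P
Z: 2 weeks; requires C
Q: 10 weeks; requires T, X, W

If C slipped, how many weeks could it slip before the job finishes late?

10

Critical path: X→T→Q = 4+6+10 = 20, so the finish is 20 weeks.
The longest chain containing C totals 10 weeks.
Float = 20 − 10 = 10.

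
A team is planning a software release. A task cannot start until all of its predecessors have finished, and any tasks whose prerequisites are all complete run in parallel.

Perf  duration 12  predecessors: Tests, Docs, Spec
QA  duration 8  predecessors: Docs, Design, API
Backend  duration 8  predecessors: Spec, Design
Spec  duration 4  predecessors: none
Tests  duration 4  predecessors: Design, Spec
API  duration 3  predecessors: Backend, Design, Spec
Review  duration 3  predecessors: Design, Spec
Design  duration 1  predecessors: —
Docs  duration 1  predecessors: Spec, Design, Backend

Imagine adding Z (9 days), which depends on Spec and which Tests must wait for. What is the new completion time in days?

29

Originally the plan takes 25 days.
With Z inserted, Tests now waits for max(Design, Spec, Z).
New critical path: Spec→Z→Tests→Perf = 4+9+4+12 = 29 ⇒ 29 days.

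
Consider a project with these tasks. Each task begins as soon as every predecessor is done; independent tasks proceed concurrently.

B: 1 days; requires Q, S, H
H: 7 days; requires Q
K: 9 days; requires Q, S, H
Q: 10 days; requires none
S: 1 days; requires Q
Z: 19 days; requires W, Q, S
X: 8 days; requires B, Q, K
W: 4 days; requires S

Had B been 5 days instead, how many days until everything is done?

As given, the longest chain is Q→H→K→X = 10+7+9+8 = 34, so the finish is 34 days.
B has 8 days of float (longest path through it is 26).
No other chain overtakes it, so the finish is 34 days.

34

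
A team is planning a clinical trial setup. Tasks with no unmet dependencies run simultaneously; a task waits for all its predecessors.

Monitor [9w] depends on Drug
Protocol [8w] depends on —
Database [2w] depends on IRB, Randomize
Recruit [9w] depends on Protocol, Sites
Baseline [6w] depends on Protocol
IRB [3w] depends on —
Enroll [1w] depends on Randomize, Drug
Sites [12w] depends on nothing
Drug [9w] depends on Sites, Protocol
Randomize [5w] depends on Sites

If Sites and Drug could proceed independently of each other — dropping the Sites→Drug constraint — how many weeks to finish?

With the dependency in place, Sites→Drug→Monitor = 12+9+9 = 30 sets the finish at 30 weeks.
Without Sites→Drug, Drug's earliest start moves from 12 to 8.
After: Protocol→Drug→Monitor = 8+9+9 = 26 → 26 weeks.

26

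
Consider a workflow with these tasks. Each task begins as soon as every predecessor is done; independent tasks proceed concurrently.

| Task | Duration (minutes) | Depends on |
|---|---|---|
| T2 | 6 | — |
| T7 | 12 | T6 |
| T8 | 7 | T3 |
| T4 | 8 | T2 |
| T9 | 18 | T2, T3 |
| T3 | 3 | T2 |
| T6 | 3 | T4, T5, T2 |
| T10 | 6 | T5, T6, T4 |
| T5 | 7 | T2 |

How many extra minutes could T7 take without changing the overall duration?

0

The longest chain is T2→T4→T6→T7 = 6+8+3+12 = 29; overall finish 29 minutes.
T7 finishes as early as 29 and must finish by 29.
Slack of T7 = 17 − 17 = 0 minutes.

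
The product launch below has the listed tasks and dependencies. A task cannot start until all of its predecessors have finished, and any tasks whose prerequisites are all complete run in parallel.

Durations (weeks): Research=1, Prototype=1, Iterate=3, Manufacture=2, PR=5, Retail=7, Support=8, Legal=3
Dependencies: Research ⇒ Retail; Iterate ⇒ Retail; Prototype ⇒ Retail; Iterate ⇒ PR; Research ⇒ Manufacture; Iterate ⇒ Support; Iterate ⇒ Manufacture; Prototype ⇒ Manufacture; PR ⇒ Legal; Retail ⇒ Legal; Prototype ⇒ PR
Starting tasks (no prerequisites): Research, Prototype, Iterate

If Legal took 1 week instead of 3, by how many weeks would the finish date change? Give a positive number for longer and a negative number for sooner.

As given, the longest chain is Iterate→Retail→Legal = 3+7+3 = 13, so the finish is 13 weeks.
Legal lies on that path, so at 1 week the path becomes 11 weeks.
The critical path is still Iterate→Retail→Legal; finish is now 11 weeks.
Change in finish: 11 − 13 = -2 weeks.

-2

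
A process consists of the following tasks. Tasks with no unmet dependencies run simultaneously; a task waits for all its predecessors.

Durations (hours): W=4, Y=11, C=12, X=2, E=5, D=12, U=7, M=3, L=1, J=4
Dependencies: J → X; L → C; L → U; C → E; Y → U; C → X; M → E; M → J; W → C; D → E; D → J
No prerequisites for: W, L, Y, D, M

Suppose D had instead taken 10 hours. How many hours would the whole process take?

Actual critical path: W→C→E = 4+12+5 = 21 ⇒ 21 hours.
D is off the critical path — its longest chain is 18 hours, giving 3 of slack.
That remains the longest chain; total 21 hours.

21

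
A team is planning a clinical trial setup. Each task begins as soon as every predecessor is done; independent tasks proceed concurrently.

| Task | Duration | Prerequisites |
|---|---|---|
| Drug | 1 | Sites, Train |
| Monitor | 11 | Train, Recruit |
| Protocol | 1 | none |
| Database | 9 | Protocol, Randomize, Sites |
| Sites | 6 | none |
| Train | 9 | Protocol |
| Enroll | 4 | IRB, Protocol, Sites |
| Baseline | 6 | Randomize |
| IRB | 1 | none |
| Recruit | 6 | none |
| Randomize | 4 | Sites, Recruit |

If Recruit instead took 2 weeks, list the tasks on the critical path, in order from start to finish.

Protocol, Train, Monitor

Baseline: Protocol→Train→Monitor = 1+9+11 = 21 → 21 weeks.
Recruit has 2 weeks of float (longest path through it is 19).
That remains the longest chain; total 21 weeks.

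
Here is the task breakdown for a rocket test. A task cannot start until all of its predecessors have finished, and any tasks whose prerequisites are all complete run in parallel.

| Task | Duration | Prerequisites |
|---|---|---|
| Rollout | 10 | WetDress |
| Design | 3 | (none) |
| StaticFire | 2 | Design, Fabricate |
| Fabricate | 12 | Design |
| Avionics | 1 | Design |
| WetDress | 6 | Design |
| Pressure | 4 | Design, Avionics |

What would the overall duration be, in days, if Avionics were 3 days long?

19

Baseline: Design→WetDress→Rollout = 3+6+10 = 19 → 19 days.
Avionics is off the critical path — its longest chain is 8 days, giving 11 of slack.
The critical path is still Design→WetDress→Rollout; finish is now 19 days.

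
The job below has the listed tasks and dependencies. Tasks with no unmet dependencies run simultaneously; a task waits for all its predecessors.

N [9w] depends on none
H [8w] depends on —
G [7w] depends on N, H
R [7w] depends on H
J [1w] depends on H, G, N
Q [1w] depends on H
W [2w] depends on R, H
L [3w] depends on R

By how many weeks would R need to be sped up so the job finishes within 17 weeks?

Current finish: 18 weeks; target: 17.
R is on every critical path, so each week cut from R cuts the finish by one (this holds down to a finish of 17).
Need 18 − 17 = 1 week off R → R becomes 6 weeks, finish becomes 17.

1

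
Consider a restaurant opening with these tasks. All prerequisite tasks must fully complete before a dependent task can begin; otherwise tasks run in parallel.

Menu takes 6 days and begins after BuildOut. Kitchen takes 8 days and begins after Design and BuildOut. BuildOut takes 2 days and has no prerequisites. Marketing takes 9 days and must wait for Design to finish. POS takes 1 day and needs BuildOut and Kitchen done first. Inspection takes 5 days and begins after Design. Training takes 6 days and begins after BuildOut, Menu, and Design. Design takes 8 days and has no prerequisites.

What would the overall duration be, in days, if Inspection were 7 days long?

17

As given, the longest chain is Design→Kitchen→POS = 8+8+1 = 17, so the finish is 17 days.
Inspection is off the critical path — its longest chain is 13 days, giving 4 of slack.
That remains the longest chain; total 17 days.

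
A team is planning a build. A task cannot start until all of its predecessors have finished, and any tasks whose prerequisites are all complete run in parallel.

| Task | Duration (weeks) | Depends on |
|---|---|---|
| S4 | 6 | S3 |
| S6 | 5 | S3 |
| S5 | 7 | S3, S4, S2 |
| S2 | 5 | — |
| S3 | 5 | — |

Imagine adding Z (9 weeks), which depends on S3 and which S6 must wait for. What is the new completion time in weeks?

19

Originally the schedule takes 18 weeks.
With Z inserted, S6 now waits for max(S3, Z).
New critical path: S3→Z→S6 = 5+9+5 = 19 ⇒ 19 weeks.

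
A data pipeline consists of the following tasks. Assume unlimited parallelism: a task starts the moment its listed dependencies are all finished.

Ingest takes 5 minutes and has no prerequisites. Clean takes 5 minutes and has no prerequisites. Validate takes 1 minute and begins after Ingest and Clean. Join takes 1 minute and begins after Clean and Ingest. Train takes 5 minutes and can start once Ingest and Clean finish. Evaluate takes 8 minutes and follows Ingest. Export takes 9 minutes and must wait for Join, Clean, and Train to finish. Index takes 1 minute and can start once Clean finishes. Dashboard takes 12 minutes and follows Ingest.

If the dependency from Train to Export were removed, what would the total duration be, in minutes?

With the dependency in place, Ingest→Train→Export = 5+5+9 = 19 sets the finish at 19 minutes.
Without Train→Export, Export's earliest start moves from 10 to 6.
After: Ingest→Dashboard = 5+12 = 17 → 17 minutes.

17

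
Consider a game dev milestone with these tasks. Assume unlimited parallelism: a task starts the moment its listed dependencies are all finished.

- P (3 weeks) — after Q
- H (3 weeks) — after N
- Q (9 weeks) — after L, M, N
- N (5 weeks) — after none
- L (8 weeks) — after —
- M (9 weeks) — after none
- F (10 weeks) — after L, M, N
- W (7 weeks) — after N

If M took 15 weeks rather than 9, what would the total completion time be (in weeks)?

27

Actual critical path: M→Q→P = 9+9+3 = 21 ⇒ 21 weeks.
Since M is critical, the +6 change carries straight to that chain (now 27 weeks).
That remains the longest chain; total 27 weeks.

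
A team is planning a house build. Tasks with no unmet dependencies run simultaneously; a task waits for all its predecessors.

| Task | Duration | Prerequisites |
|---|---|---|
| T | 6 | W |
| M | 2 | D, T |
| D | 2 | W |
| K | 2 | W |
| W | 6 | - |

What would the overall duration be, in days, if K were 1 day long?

14

Critical path before the change: W→T→M = 6+6+2 = 14 giving 14 days.
The longest path through K is only 8 days, so K has float 6.
That remains the longest chain; total 14 days.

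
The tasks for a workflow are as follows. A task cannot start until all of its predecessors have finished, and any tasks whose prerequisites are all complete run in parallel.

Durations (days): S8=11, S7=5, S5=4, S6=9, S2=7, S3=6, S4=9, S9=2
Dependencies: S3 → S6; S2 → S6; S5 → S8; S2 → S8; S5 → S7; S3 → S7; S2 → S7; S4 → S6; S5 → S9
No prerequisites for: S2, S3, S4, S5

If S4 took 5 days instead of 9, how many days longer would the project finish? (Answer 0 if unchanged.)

0

As given, the longest chain is S4→S6 = 9+9 = 18, so the finish is 18 days.
S4 lies on that path, so at 5 days the path becomes 14 days.
Now S2→S8 = 7+11 = 18 is longest, so the finish becomes 18 days.
Change in finish: 18 − 18 = +0 days.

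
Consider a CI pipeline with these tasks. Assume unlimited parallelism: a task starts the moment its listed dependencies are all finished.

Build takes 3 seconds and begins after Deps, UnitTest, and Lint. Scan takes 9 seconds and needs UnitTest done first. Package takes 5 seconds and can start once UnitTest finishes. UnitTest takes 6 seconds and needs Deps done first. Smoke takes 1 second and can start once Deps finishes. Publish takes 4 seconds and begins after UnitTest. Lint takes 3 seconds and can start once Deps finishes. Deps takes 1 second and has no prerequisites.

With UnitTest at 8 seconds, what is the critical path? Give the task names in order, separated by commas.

As given, the longest chain is Deps→UnitTest→Scan = 1+6+9 = 16, so the finish is 16 seconds.
UnitTest lies on that path, so at 8 seconds the path becomes 18 seconds.
No other chain overtakes it, so the finish is 18 seconds.

Deps, UnitTest, Scan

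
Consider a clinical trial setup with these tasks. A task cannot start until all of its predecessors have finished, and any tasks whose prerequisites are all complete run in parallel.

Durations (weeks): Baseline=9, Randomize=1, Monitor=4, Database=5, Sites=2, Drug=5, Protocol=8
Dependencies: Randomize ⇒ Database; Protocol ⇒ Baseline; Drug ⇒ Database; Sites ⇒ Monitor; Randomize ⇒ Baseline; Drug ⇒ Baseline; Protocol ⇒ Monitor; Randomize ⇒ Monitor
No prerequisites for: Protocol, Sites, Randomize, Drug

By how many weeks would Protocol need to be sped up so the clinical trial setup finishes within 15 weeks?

Current finish: 17 weeks; target: 15.
Protocol is on every critical path, so each week cut from Protocol cuts the finish by one (this holds down to a finish of 14).
Need 17 − 15 = 2 weeks off Protocol → Protocol becomes 6 weeks, finish becomes 15.

2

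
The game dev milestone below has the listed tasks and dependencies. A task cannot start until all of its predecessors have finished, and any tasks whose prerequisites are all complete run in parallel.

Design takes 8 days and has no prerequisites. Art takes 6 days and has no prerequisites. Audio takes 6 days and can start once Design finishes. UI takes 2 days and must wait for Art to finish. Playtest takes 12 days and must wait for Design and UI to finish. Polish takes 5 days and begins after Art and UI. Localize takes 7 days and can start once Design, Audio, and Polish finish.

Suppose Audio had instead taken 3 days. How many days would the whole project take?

Actual critical path: Design→Audio→Localize = 8+6+7 = 21 ⇒ 21 days.
Since Audio is critical, the -3 change carries straight to that chain (now 18 days).
New critical path: Design→Playtest = 8+12 = 20 ⇒ 20 days.

20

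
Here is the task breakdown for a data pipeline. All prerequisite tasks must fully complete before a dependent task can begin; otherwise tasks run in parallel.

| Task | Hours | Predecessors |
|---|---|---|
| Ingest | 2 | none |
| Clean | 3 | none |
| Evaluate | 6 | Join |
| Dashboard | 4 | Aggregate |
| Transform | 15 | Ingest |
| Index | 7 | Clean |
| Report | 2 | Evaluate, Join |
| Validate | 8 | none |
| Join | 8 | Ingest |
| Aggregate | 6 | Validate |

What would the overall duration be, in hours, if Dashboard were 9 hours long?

23

The binding path is Validate→Aggregate→Dashboard = 8+6+4 = 18; finish at 18 hours.
Dashboard lies on that path, so at 9 hours the path becomes 23 hours.
No other chain overtakes it, so the finish is 23 hours.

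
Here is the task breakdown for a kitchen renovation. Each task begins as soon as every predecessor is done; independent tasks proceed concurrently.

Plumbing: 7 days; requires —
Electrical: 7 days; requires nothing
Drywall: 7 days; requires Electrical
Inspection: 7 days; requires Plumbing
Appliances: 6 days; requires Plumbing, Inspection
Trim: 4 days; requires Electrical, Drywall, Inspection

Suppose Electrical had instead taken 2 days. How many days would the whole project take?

20

As given, the longest chain is Plumbing→Inspection→Appliances = 7+7+6 = 20, so the finish is 20 days.
Electrical is off the critical path — its longest chain is 18 days, giving 2 of slack.
No other chain overtakes it, so the finish is 20 days.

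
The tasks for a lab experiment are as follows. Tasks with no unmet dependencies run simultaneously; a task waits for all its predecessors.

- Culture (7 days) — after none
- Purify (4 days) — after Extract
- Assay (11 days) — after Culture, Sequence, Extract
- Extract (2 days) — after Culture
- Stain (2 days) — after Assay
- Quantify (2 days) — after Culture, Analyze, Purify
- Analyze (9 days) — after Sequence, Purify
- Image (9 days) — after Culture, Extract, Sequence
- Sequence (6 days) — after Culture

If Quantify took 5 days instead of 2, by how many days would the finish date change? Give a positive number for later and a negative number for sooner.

1

As given, the longest chain is Culture→Sequence→Assay→Stain = 7+6+11+2 = 26, so the finish is 26 days.
The longest path through Quantify is only 24 days, so Quantify has float 2.
New critical path: Culture→Extract→Purify→Analyze→Quantify = 7+2+4+9+5 = 27 ⇒ 27 days.
Change in finish: 27 − 26 = +1 days.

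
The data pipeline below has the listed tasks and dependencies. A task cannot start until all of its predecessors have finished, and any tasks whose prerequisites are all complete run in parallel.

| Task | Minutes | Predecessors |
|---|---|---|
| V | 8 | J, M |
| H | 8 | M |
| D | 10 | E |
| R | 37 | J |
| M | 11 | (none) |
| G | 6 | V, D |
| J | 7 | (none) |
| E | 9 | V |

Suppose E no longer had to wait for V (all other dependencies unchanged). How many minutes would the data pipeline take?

Before: longest chain M→V→E→D→G = 11+8+9+10+6 = 44, finish 44.
Without V→E, E's earliest start moves from 19 to 0.
New critical path: J→R = 7+37 = 44 ⇒ 44 minutes.

44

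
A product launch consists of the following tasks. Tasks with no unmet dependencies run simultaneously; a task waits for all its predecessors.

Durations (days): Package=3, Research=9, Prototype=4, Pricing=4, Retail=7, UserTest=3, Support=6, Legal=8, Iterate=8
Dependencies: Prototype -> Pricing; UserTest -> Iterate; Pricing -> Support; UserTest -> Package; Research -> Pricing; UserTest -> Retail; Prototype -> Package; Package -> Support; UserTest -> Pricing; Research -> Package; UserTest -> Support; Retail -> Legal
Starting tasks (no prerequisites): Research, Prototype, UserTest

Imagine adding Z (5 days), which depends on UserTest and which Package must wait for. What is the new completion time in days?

19

Originally the project takes 19 days.
With Z inserted, Package now waits for max(Research, UserTest, Prototype, Z).
New critical path: Research→Pricing→Support = 9+4+6 = 19 ⇒ 19 days.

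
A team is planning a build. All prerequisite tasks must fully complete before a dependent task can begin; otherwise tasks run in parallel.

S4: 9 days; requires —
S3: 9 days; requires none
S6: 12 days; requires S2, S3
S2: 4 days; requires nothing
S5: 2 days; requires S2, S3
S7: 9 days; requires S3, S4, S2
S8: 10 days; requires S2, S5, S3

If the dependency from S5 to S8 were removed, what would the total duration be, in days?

Before: longest chain S3→S5→S8 = 9+2+10 = 21, finish 21.
Without S5→S8, S8's earliest start moves from 11 to 9.
The longest chain is now S3→S6 = 9+12 = 21, so the plan takes 21 days.

21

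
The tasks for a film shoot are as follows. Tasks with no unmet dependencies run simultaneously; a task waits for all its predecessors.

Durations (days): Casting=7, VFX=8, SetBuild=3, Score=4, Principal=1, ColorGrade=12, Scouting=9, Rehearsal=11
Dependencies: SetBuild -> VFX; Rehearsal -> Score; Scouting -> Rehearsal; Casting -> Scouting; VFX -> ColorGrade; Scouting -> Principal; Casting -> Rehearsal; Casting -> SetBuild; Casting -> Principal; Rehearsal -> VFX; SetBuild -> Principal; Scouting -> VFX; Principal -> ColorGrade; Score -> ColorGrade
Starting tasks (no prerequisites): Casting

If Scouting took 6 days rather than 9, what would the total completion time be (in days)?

Critical path before the change: Casting→Scouting→Rehearsal→VFX→ColorGrade = 7+9+11+8+12 = 47 giving 47 days.
Scouting is on the critical path; changing it to 6 makes that path 44 days.
The critical path is still Casting→Scouting→Rehearsal→VFX→ColorGrade; finish is now 44 days.

44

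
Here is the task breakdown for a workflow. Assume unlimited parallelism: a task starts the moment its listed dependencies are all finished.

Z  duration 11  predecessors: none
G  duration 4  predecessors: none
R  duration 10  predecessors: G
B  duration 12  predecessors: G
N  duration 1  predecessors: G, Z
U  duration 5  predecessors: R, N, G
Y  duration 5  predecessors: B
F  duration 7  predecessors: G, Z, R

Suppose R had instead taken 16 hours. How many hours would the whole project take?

Baseline: G→R→F = 4+10+7 = 21 → 21 hours.
R is on the critical path; changing it to 16 makes that path 27 hours.
No other chain overtakes it, so the finish is 27 hours.

27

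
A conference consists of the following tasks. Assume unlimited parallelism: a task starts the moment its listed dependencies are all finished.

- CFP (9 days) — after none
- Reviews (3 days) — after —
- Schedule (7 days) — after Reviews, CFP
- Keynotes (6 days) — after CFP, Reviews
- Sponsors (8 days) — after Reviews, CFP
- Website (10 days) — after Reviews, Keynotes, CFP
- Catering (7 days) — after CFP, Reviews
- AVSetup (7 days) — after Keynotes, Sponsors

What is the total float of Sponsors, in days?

1

The longest chain is CFP→Keynotes→Website = 9+6+10 = 25; overall finish 25 days.
The longest chain containing Sponsors totals 24 days.
So Sponsors can slip 18 − 17 = 1 day.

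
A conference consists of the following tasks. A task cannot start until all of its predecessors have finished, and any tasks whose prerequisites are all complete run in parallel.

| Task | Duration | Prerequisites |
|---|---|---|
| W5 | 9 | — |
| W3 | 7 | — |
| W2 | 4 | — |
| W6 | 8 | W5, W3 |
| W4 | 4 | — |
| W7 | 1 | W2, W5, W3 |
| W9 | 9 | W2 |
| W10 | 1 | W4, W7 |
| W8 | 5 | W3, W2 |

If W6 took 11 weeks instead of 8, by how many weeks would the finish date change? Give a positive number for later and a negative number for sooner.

Actual critical path: W5→W6 = 9+8 = 17 ⇒ 17 weeks.
W6 is on the critical path; changing it to 11 makes that path 20 weeks.
The critical path is still W5→W6; finish is now 20 weeks.
Change in finish: 20 − 17 = +3 weeks.

3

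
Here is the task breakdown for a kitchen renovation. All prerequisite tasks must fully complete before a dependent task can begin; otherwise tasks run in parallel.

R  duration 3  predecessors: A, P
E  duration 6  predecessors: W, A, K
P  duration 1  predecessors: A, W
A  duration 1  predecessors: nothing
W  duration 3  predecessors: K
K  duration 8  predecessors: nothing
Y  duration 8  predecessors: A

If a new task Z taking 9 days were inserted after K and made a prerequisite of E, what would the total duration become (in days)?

Originally the plan takes 17 days.
With Z inserted, E now waits for max(W, A, K, Z).
New critical path: K→Z→E = 8+9+6 = 23 ⇒ 23 days.

23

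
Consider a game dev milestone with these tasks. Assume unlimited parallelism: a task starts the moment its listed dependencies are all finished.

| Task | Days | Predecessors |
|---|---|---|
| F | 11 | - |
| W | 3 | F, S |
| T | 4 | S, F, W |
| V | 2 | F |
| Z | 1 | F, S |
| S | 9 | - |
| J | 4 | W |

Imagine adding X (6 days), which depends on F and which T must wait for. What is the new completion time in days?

Originally the project takes 18 days.
With X inserted, T now waits for max(S, F, W, X).
New critical path: F→X→T = 11+6+4 = 21 ⇒ 21 days.

21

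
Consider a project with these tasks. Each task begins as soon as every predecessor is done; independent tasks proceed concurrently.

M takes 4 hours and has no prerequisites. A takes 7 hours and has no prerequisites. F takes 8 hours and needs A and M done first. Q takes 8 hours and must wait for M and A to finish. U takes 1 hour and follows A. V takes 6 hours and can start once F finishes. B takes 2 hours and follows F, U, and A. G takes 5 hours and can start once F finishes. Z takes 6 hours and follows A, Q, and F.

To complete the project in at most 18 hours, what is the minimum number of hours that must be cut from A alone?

3

Current finish: 21 hours; target: 18.
A is on every critical path, so each hour cut from A cuts the finish by one (this holds down to a finish of 18).
Need 21 − 18 = 3 hours off A → A becomes 4 hours, finish becomes 18.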